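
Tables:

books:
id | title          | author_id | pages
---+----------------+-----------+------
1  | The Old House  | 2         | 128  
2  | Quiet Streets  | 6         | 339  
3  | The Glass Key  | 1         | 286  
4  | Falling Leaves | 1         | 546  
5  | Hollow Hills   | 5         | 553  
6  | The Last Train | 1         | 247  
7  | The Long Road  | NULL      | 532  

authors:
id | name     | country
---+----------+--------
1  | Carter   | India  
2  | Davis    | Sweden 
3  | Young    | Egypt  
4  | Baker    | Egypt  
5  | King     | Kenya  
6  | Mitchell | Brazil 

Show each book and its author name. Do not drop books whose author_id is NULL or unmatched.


LEFT JOIN keeps every row from books (the left table); where author_id has no match in authors, the author columns become NULL. Walk through each book:
  - book 1 (The Old House): author_id=2 -> matches Davis
  - book 2 (Quiet Streets): author_id=6 -> matches Mitchell
  - book 3 (The Glass Key): author_id=1 -> matches Carter
  - book 4 (Falling Leaves): author_id=1 -> matches Carter
  - book 5 (Hollow Hills): author_id=5 -> matches King
  - book 6 (The Last Train): author_id=1 -> matches Carter
  - book 7 (The Long Road): author_id=NULL, no match -> kept with NULL
All 7 rows appear; 1 has NULL author.

SQL:
SELECT a.title, b.name AS author
FROM books a
LEFT JOIN authors b ON a.author_id = b.id

Result:
title          | author  
---------------+---------
The Old House  | Davis   
Quiet Streets  | Mitchell
The Glass Key  | Carter  
Falling Leaves | Carter  
Hollow Hills   | King    
The Last Train | Carter  
The Long Road  | NULL    


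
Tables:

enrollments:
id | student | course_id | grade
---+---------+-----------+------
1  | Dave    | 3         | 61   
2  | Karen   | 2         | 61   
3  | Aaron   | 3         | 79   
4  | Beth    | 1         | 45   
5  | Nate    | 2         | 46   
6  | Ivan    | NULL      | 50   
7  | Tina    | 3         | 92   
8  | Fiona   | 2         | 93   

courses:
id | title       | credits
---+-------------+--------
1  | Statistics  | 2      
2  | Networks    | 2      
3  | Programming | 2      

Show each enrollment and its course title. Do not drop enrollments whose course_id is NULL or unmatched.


LEFT JOIN keeps every row from enrollments (the left table); where course_id has no match in courses, the course columns become NULL. Walk through each enrollment:
  - enrollment 1 (Dave): course_id=3 -> matches Programming
  - enrollment 2 (Karen): course_id=2 -> matches Networks
  - enrollment 3 (Aaron): course_id=3 -> matches Programming
  - enrollment 4 (Beth): course_id=1 -> matches Statistics
  - enrollment 5 (Nate): course_id=2 -> matches Networks
  - enrollment 6 (Ivan): course_id=NULL, no match -> kept with NULL
  - enrollment 7 (Tina): course_id=3 -> matches Programming
  - enrollment 8 (Fiona): course_id=2 -> matches Networks
All 8 rows appear; 1 has NULL course.

SQL:
SELECT a.student, b.title AS course
FROM enrollments a
LEFT JOIN courses b ON a.course_id = b.id

Result:
student | course     
--------+------------
Dave    | Programming
Karen   | Networks   
Aaron   | Programming
Beth    | Statistics 
Nate    | Networks   
Ivan    | NULL       
Tina    | Programming
Fiona   | Networks   


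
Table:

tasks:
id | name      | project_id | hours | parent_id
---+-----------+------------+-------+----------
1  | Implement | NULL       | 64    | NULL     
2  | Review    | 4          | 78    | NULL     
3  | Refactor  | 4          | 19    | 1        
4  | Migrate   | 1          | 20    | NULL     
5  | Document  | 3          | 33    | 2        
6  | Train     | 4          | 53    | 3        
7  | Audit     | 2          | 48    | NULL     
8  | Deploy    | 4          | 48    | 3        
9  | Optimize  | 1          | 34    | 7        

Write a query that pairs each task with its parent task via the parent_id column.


This is a self-join: tasks is joined to a second copy of itself, matching each row's parent_id to another row's id. Use LEFT JOIN so rows with parent_id=NULL are kept.
  - task 1 (Implement): parent_id=NULL -> NULL
  - task 2 (Review): parent_id=NULL -> NULL
  - task 3 (Refactor): parent_id=1 -> Implement
  - task 4 (Migrate): parent_id=NULL -> NULL
  - task 5 (Document): parent_id=2 -> Review
  - task 6 (Train): parent_id=3 -> Refactor
  - task 7 (Audit): parent_id=NULL -> NULL
  - task 8 (Deploy): parent_id=3 -> Refactor
  - task 9 (Optimize): parent_id=7 -> Audit

SQL:
SELECT a.name AS item, b.name AS parent
FROM tasks a
LEFT JOIN tasks b ON a.parent_id = b.id

Result:
item      | parent   
----------+----------
Implement | NULL     
Review    | NULL     
Refactor  | Implement
Migrate   | NULL     
Document  | Review   
Train     | Refactor 
Audit     | NULL     
Deploy    | Refactor 
Optimize  | Audit    


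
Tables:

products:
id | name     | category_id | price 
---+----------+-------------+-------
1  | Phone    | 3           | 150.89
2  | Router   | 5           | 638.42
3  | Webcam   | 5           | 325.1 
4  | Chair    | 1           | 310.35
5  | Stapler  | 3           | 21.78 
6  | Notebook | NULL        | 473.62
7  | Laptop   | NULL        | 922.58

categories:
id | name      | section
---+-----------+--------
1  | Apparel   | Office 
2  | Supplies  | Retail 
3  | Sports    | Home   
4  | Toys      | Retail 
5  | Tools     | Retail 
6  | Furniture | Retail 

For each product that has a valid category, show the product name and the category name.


INNER JOIN keeps only products rows whose category_id matches an id in categories. Walk through each product:
  - product 1 (Phone): category_id=3 -> matches Sports
  - product 2 (Router): category_id=5 -> matches Tools
  - product 3 (Webcam): category_id=5 -> matches Tools
  - product 4 (Chair): category_id=1 -> matches Apparel
  - product 5 (Stapler): category_id=3 -> matches Sports
  - product 6 (Notebook): category_id=NULL, no match -> dropped
  - product 7 (Laptop): category_id=NULL, no match -> dropped
So 2 of 7 rows are dropped.

SQL:
SELECT a.name, b.name AS category
FROM products a
INNER JOIN categories b ON a.category_id = b.id

Result:
name    | category
--------+---------
Phone   | Sports  
Router  | Tools   
Webcam  | Tools   
Chair   | Apparel 
Stapler | Sports  


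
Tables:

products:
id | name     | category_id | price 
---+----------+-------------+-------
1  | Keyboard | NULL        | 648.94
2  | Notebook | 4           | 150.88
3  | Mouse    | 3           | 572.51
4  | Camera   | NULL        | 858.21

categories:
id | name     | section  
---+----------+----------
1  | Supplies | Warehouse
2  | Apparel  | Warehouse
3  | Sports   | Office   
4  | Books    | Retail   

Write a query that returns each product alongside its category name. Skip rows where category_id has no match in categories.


INNER JOIN keeps only products rows whose category_id matches an id in categories. Walk through each product:
  - product 1 (Keyboard): category_id=NULL, no match -> dropped
  - product 2 (Notebook): category_id=4 -> matches Books
  - product 3 (Mouse): category_id=3 -> matches Sports
  - product 4 (Camera): category_id=NULL, no match -> dropped
So 2 of 4 rows are dropped.

SQL:
SELECT a.name, b.name AS category
FROM products a
INNER JOIN categories b ON a.category_id = b.id

Result:
name     | category
---------+---------
Notebook | Books   
Mouse    | Sports  


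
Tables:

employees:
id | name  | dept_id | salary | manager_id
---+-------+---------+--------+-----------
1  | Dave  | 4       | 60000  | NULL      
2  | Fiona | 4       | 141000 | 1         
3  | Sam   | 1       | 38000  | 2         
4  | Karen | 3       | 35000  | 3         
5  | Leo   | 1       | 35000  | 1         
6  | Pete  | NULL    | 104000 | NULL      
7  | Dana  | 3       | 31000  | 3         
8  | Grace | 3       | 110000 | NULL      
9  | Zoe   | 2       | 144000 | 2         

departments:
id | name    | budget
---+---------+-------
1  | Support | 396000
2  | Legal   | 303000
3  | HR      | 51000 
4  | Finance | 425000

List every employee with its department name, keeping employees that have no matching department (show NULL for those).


LEFT JOIN keeps every row from employees (the left table); where dept_id has no match in departments, the department columns become NULL. Walk through each employee:
  - employee 1 (Dave): dept_id=4 -> matches Finance
  - employee 2 (Fiona): dept_id=4 -> matches Finance
  - employee 3 (Sam): dept_id=1 -> matches Support
  - employee 4 (Karen): dept_id=3 -> matches HR
  - employee 5 (Leo): dept_id=1 -> matches Support
  - employee 6 (Pete): dept_id=NULL, no match -> kept with NULL
  - employee 7 (Dana): dept_id=3 -> matches HR
  - employee 8 (Grace): dept_id=3 -> matches HR
  - employee 9 (Zoe): dept_id=2 -> matches Legal
All 9 rows appear; 1 has NULL department.

SQL:
SELECT a.name, b.name AS department
FROM employees a
LEFT JOIN departments b ON a.dept_id = b.id

Result:
name  | department
------+-----------
Dave  | Finance   
Fiona | Finance   
Sam   | Support   
Karen | HR        
Leo   | Support   
Pete  | NULL      
Dana  | HR        
Grace | HR        
Zoe   | Legal     


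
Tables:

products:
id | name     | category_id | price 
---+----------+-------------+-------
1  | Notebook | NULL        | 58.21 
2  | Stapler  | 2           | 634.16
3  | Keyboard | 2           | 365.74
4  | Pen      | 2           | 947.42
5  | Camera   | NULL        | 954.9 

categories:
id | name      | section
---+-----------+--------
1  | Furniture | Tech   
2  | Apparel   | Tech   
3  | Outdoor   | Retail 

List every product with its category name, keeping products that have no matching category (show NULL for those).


LEFT JOIN keeps every row from products (the left table); where category_id has no match in categories, the category columns become NULL. Walk through each product:
  - product 1 (Notebook): category_id=NULL, no match -> kept with NULL
  - product 2 (Stapler): category_id=2 -> matches Apparel
  - product 3 (Keyboard): category_id=2 -> matches Apparel
  - product 4 (Pen): category_id=2 -> matches Apparel
  - product 5 (Camera): category_id=NULL, no match -> kept with NULL
All 5 rows appear; 2 have NULL category.

SQL:
SELECT a.name, b.name AS category
FROM products a
LEFT JOIN categories b ON a.category_id = b.id

Result:
name     | category
---------+---------
Notebook | NULL    
Stapler  | Apparel 
Keyboard | Apparel 
Pen      | Apparel 
Camera   | NULL    


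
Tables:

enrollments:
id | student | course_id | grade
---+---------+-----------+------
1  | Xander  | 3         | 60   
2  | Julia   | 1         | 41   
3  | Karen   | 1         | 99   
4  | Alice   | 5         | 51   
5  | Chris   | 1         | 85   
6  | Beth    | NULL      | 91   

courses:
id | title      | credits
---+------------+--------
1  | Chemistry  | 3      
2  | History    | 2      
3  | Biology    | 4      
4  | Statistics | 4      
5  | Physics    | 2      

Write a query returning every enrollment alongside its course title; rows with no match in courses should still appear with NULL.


LEFT JOIN keeps every row from enrollments (the left table); where course_id has no match in courses, the course columns become NULL. Walk through each enrollment:
  - enrollment 1 (Xander): course_id=3 -> matches Biology
  - enrollment 2 (Julia): course_id=1 -> matches Chemistry
  - enrollment 3 (Karen): course_id=1 -> matches Chemistry
  - enrollment 4 (Alice): course_id=5 -> matches Physics
  - enrollment 5 (Chris): course_id=1 -> matches Chemistry
  - enrollment 6 (Beth): course_id=NULL, no match -> kept with NULL
All 6 rows appear; 1 has NULL course.

SQL:
SELECT a.student, b.title AS course
FROM enrollments a
LEFT JOIN courses b ON a.course_id = b.id

Result:
student | course   
--------+----------
Xander  | Biology  
Julia   | Chemistry
Karen   | Chemistry
Alice   | Physics  
Chris   | Chemistry
Beth    | NULL     


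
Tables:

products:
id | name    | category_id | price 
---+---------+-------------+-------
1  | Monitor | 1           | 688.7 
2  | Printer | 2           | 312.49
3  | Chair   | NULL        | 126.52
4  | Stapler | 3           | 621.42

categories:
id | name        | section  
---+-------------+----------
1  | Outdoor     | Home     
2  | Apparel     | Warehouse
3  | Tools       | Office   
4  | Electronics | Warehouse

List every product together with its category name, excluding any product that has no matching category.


INNER JOIN keeps only products rows whose category_id matches an id in categories. Walk through each product:
  - product 1 (Monitor): category_id=1 -> matches Outdoor
  - product 2 (Printer): category_id=2 -> matches Apparel
  - product 3 (Chair): category_id=NULL, no match -> dropped
  - product 4 (Stapler): category_id=3 -> matches Tools
So 1 of 4 rows is dropped.

SQL:
SELECT a.name, b.name AS category
FROM products a
INNER JOIN categories b ON a.category_id = b.id

Result:
name    | category
--------+---------
Monitor | Outdoor 
Printer | Apparel 
Stapler | Tools   


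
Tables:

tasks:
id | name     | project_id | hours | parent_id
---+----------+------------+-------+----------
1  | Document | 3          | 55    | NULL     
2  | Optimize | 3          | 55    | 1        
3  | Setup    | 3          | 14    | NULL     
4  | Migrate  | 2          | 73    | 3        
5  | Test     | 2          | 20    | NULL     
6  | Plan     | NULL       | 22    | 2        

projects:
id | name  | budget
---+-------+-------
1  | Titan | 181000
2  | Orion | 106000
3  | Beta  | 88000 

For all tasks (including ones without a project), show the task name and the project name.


LEFT JOIN keeps every row from tasks (the left table); where project_id has no match in projects, the project columns become NULL. Walk through each task:
  - task 1 (Document): project_id=3 -> matches Beta
  - task 2 (Optimize): project_id=3 -> matches Beta
  - task 3 (Setup): project_id=3 -> matches Beta
  - task 4 (Migrate): project_id=2 -> matches Orion
  - task 5 (Test): project_id=2 -> matches Orion
  - task 6 (Plan): project_id=NULL, no match -> kept with NULL
All 6 rows appear; 1 has NULL project.

SQL:
SELECT a.name, b.name AS project
FROM tasks a
LEFT JOIN projects b ON a.project_id = b.id

Result:
name     | project
---------+--------
Document | Beta   
Optimize | Beta   
Setup    | Beta   
Migrate  | Orion  
Test     | Orion  
Plan     | NULL   


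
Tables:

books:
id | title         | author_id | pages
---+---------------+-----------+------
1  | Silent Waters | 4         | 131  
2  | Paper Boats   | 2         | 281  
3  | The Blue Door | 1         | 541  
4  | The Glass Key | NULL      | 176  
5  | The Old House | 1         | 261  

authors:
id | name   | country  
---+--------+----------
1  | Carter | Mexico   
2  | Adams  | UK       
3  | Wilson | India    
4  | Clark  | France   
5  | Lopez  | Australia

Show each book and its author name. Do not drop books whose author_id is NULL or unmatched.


LEFT JOIN keeps every row from books (the left table); where author_id has no match in authors, the author columns become NULL. Walk through each book:
  - book 1 (Silent Waters): author_id=4 -> matches Clark
  - book 2 (Paper Boats): author_id=2 -> matches Adams
  - book 3 (The Blue Door): author_id=1 -> matches Carter
  - book 4 (The Glass Key): author_id=NULL, no match -> kept with NULL
  - book 5 (The Old House): author_id=1 -> matches Carter
All 5 rows appear; 1 has NULL author.

SQL:
SELECT a.title, b.name AS author
FROM books a
LEFT JOIN authors b ON a.author_id = b.id

Result:
title         | author
--------------+-------
Silent Waters | Clark 
Paper Boats   | Adams 
The Blue Door | Carter
The Glass Key | NULL  
The Old House | Carter


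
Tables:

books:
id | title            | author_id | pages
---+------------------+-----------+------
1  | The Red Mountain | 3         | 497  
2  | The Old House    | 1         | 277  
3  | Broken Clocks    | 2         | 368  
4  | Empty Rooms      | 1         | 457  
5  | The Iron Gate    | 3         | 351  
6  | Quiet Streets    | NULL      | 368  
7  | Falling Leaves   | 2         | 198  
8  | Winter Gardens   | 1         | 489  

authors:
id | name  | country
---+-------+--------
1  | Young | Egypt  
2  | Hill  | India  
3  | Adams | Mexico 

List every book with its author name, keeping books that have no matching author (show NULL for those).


LEFT JOIN keeps every row from books (the left table); where author_id has no match in authors, the author columns become NULL. Walk through each book:
  - book 1 (The Red Mountain): author_id=3 -> matches Adams
  - book 2 (The Old House): author_id=1 -> matches Young
  - book 3 (Broken Clocks): author_id=2 -> matches Hill
  - book 4 (Empty Rooms): author_id=1 -> matches Young
  - book 5 (The Iron Gate): author_id=3 -> matches Adams
  - book 6 (Quiet Streets): author_id=NULL, no match -> kept with NULL
  - book 7 (Falling Leaves): author_id=2 -> matches Hill
  - book 8 (Winter Gardens): author_id=1 -> matches Young
All 8 rows appear; 1 has NULL author.

SQL:
SELECT a.title, b.name AS author
FROM books a
LEFT JOIN authors b ON a.author_id = b.id

Result:
title            | author
-----------------+-------
The Red Mountain | Adams 
The Old House    | Young 
Broken Clocks    | Hill  
Empty Rooms      | Young 
The Iron Gate    | Adams 
Quiet Streets    | NULL  
Falling Leaves   | Hill  
Winter Gardens   | Young 


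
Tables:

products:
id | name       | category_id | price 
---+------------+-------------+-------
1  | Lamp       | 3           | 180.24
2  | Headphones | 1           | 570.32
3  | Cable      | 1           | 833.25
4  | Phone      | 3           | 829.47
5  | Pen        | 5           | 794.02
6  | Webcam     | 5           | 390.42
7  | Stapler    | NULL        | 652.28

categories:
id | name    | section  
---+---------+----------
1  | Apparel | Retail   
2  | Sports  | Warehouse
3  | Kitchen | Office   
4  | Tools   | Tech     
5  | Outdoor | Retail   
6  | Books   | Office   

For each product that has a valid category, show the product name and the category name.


INNER JOIN keeps only products rows whose category_id matches an id in categories. Walk through each product:
  - product 1 (Lamp): category_id=3 -> matches Kitchen
  - product 2 (Headphones): category_id=1 -> matches Apparel
  - product 3 (Cable): category_id=1 -> matches Apparel
  - product 4 (Phone): category_id=3 -> matches Kitchen
  - product 5 (Pen): category_id=5 -> matches Outdoor
  - product 6 (Webcam): category_id=5 -> matches Outdoor
  - product 7 (Stapler): category_id=NULL, no match -> dropped
So 1 of 7 rows is dropped.

SQL:
SELECT a.name, b.name AS category
FROM products a
INNER JOIN categories b ON a.category_id = b.id

Result:
name       | category
-----------+---------
Lamp       | Kitchen 
Headphones | Apparel 
Cable      | Apparel 
Phone      | Kitchen 
Pen        | Outdoor 
Webcam     | Outdoor 


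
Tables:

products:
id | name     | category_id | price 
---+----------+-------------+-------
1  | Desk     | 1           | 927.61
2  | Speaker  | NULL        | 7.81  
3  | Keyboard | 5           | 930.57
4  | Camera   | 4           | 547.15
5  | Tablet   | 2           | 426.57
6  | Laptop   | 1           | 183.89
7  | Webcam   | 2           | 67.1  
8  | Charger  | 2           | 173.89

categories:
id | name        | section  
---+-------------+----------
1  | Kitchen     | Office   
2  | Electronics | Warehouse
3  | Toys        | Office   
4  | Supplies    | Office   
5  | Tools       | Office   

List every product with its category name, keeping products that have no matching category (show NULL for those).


LEFT JOIN keeps every row from products (the left table); where category_id has no match in categories, the category columns become NULL. Walk through each product:
  - product 1 (Desk): category_id=1 -> matches Kitchen
  - product 2 (Speaker): category_id=NULL, no match -> kept with NULL
  - product 3 (Keyboard): category_id=5 -> matches Tools
  - product 4 (Camera): category_id=4 -> matches Supplies
  - product 5 (Tablet): category_id=2 -> matches Electronics
  - product 6 (Laptop): category_id=1 -> matches Kitchen
  - product 7 (Webcam): category_id=2 -> matches Electronics
  - product 8 (Charger): category_id=2 -> matches Electronics
All 8 rows appear; 1 has NULL category.

SQL:
SELECT a.name, b.name AS category
FROM products a
LEFT JOIN categories b ON a.category_id = b.id

Result:
name     | category   
---------+------------
Desk     | Kitchen    
Speaker  | NULL       
Keyboard | Tools      
Camera   | Supplies   
Tablet   | Electronics
Laptop   | Kitchen    
Webcam   | Electronics
Charger  | Electronics


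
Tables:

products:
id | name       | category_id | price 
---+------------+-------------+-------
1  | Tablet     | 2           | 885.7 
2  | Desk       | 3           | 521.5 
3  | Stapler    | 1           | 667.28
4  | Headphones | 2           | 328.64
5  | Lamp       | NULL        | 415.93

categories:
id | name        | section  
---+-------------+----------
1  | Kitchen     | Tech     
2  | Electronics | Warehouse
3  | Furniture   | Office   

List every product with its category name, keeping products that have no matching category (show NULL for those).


LEFT JOIN keeps every row from products (the left table); where category_id has no match in categories, the category columns become NULL. Walk through each product:
  - product 1 (Tablet): category_id=2 -> matches Electronics
  - product 2 (Desk): category_id=3 -> matches Furniture
  - product 3 (Stapler): category_id=1 -> matches Kitchen
  - product 4 (Headphones): category_id=2 -> matches Electronics
  - product 5 (Lamp): category_id=NULL, no match -> kept with NULL
All 5 rows appear; 1 has NULL category.

SQL:
SELECT a.name, b.name AS category
FROM products a
LEFT JOIN categories b ON a.category_id = b.id

Result:
name       | category   
-----------+------------
Tablet     | Electronics
Desk       | Furniture  
Stapler    | Kitchen    
Headphones | Electronics
Lamp       | NULL       


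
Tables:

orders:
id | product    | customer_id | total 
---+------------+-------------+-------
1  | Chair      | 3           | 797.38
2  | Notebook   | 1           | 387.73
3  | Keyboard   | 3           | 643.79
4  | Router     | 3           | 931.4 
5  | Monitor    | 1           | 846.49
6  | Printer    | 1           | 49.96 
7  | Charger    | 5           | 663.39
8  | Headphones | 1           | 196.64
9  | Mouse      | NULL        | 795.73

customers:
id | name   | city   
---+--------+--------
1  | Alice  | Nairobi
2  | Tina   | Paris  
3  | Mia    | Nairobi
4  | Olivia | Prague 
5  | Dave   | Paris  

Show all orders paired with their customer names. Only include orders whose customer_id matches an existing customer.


INNER JOIN keeps only orders rows whose customer_id matches an id in customers. Walk through each order:
  - order 1 (Chair): customer_id=3 -> matches Mia
  - order 2 (Notebook): customer_id=1 -> matches Alice
  - order 3 (Keyboard): customer_id=3 -> matches Mia
  - order 4 (Router): customer_id=3 -> matches Mia
  - order 5 (Monitor): customer_id=1 -> matches Alice
  - order 6 (Printer): customer_id=1 -> matches Alice
  - order 7 (Charger): customer_id=5 -> matches Dave
  - order 8 (Headphones): customer_id=1 -> matches Alice
  - order 9 (Mouse): customer_id=NULL, no match -> dropped
So 1 of 9 rows is dropped.

SQL:
SELECT a.product, b.name AS customer
FROM orders a
INNER JOIN customers b ON a.customer_id = b.id

Result:
product    | customer
-----------+---------
Chair      | Mia     
Notebook   | Alice   
Keyboard   | Mia     
Router     | Mia     
Monitor    | Alice   
Printer    | Alice   
Charger    | Dave    
Headphones | Alice   


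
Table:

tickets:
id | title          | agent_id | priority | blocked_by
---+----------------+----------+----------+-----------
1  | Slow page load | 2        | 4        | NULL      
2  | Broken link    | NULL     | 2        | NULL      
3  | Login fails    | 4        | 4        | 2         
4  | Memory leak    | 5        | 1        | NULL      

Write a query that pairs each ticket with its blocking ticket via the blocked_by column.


This is a self-join: tickets is joined to a second copy of itself, matching each row's blocked_by to another row's id. Use LEFT JOIN so rows with blocked_by=NULL are kept.
  - ticket 1 (Slow page load): blocked_by=NULL -> NULL
  - ticket 2 (Broken link): blocked_by=NULL -> NULL
  - ticket 3 (Login fails): blocked_by=2 -> Broken link
  - ticket 4 (Memory leak): blocked_by=NULL -> NULL

SQL:
SELECT a.title AS item, b.title AS blocked_by
FROM tickets a
LEFT JOIN tickets b ON a.blocked_by = b.id

Result:
item           | blocked_by 
---------------+------------
Slow page load | NULL       
Broken link    | NULL       
Login fails    | Broken link
Memory leak    | NULL       


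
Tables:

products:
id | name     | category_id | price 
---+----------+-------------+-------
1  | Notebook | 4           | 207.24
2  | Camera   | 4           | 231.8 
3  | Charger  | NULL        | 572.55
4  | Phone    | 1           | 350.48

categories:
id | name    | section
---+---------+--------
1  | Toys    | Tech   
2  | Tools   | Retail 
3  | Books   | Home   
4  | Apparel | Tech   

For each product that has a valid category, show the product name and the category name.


INNER JOIN keeps only products rows whose category_id matches an id in categories. Walk through each product:
  - product 1 (Notebook): category_id=4 -> matches Apparel
  - product 2 (Camera): category_id=4 -> matches Apparel
  - product 3 (Charger): category_id=NULL, no match -> dropped
  - product 4 (Phone): category_id=1 -> matches Toys
So 1 of 4 rows is dropped.

SQL:
SELECT a.name, b.name AS category
FROM products a
INNER JOIN categories b ON a.category_id = b.id

Result:
name     | category
---------+---------
Notebook | Apparel 
Camera   | Apparel 
Phone    | Toys    


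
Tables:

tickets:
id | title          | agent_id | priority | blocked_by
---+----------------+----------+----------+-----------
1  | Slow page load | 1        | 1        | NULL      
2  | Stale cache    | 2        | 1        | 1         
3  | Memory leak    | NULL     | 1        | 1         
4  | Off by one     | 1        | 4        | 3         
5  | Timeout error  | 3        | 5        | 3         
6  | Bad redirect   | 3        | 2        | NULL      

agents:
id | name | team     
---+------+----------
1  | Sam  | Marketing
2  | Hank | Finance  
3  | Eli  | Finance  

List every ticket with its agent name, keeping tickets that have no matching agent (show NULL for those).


LEFT JOIN keeps every row from tickets (the left table); where agent_id has no match in agents, the agent columns become NULL. Walk through each ticket:
  - ticket 1 (Slow page load): agent_id=1 -> matches Sam
  - ticket 2 (Stale cache): agent_id=2 -> matches Hank
  - ticket 3 (Memory leak): agent_id=NULL, no match -> kept with NULL
  - ticket 4 (Off by one): agent_id=1 -> matches Sam
  - ticket 5 (Timeout error): agent_id=3 -> matches Eli
  - ticket 6 (Bad redirect): agent_id=3 -> matches Eli
All 6 rows appear; 1 has NULL agent.

SQL:
SELECT a.title, b.name AS agent
FROM tickets a
LEFT JOIN agents b ON a.agent_id = b.id

Result:
title          | agent
---------------+------
Slow page load | Sam  
Stale cache    | Hank 
Memory leak    | NULL 
Off by one     | Sam  
Timeout error  | Eli  
Bad redirect   | Eli  


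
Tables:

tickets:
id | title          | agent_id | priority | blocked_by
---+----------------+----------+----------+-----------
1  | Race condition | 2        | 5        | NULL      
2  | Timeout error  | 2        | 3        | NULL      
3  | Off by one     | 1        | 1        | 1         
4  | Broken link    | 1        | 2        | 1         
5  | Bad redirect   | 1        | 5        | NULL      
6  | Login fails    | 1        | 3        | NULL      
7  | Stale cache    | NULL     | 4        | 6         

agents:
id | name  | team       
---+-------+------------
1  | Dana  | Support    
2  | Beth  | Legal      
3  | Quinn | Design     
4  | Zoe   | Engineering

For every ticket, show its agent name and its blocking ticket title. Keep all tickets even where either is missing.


Two LEFT JOINs from the same base table tickets: one to agents via agent_id, one to tickets itself via blocked_by. Both are LEFT so every ticket is preserved.
Match against agents:
  - ticket 1 (Race condition): agent_id=2 -> matches Beth
  - ticket 2 (Timeout error): agent_id=2 -> matches Beth
  - ticket 3 (Off by one): agent_id=1 -> matches Dana
  - ticket 4 (Broken link): agent_id=1 -> matches Dana
  - ticket 5 (Bad redirect): agent_id=1 -> matches Dana
  - ticket 6 (Login fails): agent_id=1 -> matches Dana
  - ticket 7 (Stale cache): agent_id=NULL, no match -> kept with NULL
Match against tickets (self):
  - ticket 1 (Race condition): blocked_by=NULL -> NULL
  - ticket 2 (Timeout error): blocked_by=NULL -> NULL
  - ticket 3 (Off by one): blocked_by=1 -> Race condition
  - ticket 4 (Broken link): blocked_by=1 -> Race condition
  - ticket 5 (Bad redirect): blocked_by=NULL -> NULL
  - ticket 6 (Login fails): blocked_by=NULL -> NULL
  - ticket 7 (Stale cache): blocked_by=6 -> Login fails

SQL:
SELECT a.title, b.name AS agent, c.title AS blocked_by
FROM tickets a
LEFT JOIN agents b ON a.agent_id = b.id
LEFT JOIN tickets c ON a.blocked_by = c.id

Result:
title          | agent | blocked_by    
---------------+-------+---------------
Race condition | Beth  | NULL          
Timeout error  | Beth  | NULL          
Off by one     | Dana  | Race condition
Broken link    | Dana  | Race condition
Bad redirect   | Dana  | NULL          
Login fails    | Dana  | NULL          
Stale cache    | NULL  | Login fails   


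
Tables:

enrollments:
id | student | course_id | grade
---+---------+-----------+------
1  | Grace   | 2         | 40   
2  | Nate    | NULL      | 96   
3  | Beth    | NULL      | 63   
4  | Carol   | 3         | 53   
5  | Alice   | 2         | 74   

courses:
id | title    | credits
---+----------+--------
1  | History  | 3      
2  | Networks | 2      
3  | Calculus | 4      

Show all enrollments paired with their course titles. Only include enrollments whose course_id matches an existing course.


INNER JOIN keeps only enrollments rows whose course_id matches an id in courses. Walk through each enrollment:
  - enrollment 1 (Grace): course_id=2 -> matches Networks
  - enrollment 2 (Nate): course_id=NULL, no match -> dropped
  - enrollment 3 (Beth): course_id=NULL, no match -> dropped
  - enrollment 4 (Carol): course_id=3 -> matches Calculus
  - enrollment 5 (Alice): course_id=2 -> matches Networks
So 2 of 5 rows are dropped.

SQL:
SELECT a.student, b.title AS course
FROM enrollments a
INNER JOIN courses b ON a.course_id = b.id

Result:
student | course  
--------+---------
Grace   | Networks
Carol   | Calculus
Alice   | Networks


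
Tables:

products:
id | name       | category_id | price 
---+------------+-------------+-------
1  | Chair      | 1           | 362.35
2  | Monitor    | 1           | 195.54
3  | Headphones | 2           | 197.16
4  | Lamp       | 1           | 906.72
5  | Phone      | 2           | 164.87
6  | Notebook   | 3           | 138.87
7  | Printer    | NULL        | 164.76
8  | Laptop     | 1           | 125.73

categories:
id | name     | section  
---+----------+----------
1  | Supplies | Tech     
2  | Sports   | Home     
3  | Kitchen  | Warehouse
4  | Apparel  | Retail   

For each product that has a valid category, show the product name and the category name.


INNER JOIN keeps only products rows whose category_id matches an id in categories. Walk through each product:
  - product 1 (Chair): category_id=1 -> matches Supplies
  - product 2 (Monitor): category_id=1 -> matches Supplies
  - product 3 (Headphones): category_id=2 -> matches Sports
  - product 4 (Lamp): category_id=1 -> matches Supplies
  - product 5 (Phone): category_id=2 -> matches Sports
  - product 6 (Notebook): category_id=3 -> matches Kitchen
  - product 7 (Printer): category_id=NULL, no match -> dropped
  - product 8 (Laptop): category_id=1 -> matches Supplies
So 1 of 8 rows is dropped.

SQL:
SELECT a.name, b.name AS category
FROM products a
INNER JOIN categories b ON a.category_id = b.id

Result:
name       | category
-----------+---------
Chair      | Supplies
Monitor    | Supplies
Headphones | Sports  
Lamp       | Supplies
Phone      | Sports  
Notebook   | Kitchen 
Laptop     | Supplies


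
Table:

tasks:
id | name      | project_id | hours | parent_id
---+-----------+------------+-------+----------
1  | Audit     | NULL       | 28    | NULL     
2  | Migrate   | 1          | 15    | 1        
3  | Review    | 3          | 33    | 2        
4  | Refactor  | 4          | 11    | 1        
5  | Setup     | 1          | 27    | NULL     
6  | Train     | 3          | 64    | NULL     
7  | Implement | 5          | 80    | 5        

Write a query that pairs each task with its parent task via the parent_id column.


This is a self-join: tasks is joined to a second copy of itself, matching each row's parent_id to another row's id. Use LEFT JOIN so rows with parent_id=NULL are kept.
  - task 1 (Audit): parent_id=NULL -> NULL
  - task 2 (Migrate): parent_id=1 -> Audit
  - task 3 (Review): parent_id=2 -> Migrate
  - task 4 (Refactor): parent_id=1 -> Audit
  - task 5 (Setup): parent_id=NULL -> NULL
  - task 6 (Train): parent_id=NULL -> NULL
  - task 7 (Implement): parent_id=5 -> Setup

SQL:
SELECT a.name AS item, b.name AS parent
FROM tasks a
LEFT JOIN tasks b ON a.parent_id = b.id

Result:
item      | parent 
----------+--------
Audit     | NULL   
Migrate   | Audit  
Review    | Migrate
Refactor  | Audit  
Setup     | NULL   
Train     | NULL   
Implement | Setup  


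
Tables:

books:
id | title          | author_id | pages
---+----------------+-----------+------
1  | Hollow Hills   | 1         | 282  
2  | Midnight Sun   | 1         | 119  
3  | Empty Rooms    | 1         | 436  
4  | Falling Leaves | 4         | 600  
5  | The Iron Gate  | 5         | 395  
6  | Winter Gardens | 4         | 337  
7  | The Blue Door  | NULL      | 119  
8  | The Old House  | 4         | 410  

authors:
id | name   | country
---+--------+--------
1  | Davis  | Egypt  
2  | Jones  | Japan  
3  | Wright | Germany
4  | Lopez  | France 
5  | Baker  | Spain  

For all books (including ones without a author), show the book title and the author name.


LEFT JOIN keeps every row from books (the left table); where author_id has no match in authors, the author columns become NULL. Walk through each book:
  - book 1 (Hollow Hills): author_id=1 -> matches Davis
  - book 2 (Midnight Sun): author_id=1 -> matches Davis
  - book 3 (Empty Rooms): author_id=1 -> matches Davis
  - book 4 (Falling Leaves): author_id=4 -> matches Lopez
  - book 5 (The Iron Gate): author_id=5 -> matches Baker
  - book 6 (Winter Gardens): author_id=4 -> matches Lopez
  - book 7 (The Blue Door): author_id=NULL, no match -> kept with NULL
  - book 8 (The Old House): author_id=4 -> matches Lopez
All 8 rows appear; 1 has NULL author.

SQL:
SELECT a.title, b.name AS author
FROM books a
LEFT JOIN authors b ON a.author_id = b.id

Result:
title          | author
---------------+-------
Hollow Hills   | Davis 
Midnight Sun   | Davis 
Empty Rooms    | Davis 
Falling Leaves | Lopez 
The Iron Gate  | Baker 
Winter Gardens | Lopez 
The Blue Door  | NULL  
The Old House  | Lopez 


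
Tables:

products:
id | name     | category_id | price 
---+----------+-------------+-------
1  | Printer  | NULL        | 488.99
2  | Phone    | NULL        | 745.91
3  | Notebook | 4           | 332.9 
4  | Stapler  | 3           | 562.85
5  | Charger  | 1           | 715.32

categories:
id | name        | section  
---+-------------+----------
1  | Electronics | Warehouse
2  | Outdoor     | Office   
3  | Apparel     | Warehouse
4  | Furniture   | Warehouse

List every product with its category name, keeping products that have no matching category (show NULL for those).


LEFT JOIN keeps every row from products (the left table); where category_id has no match in categories, the category columns become NULL. Walk through each product:
  - product 1 (Printer): category_id=NULL, no match -> kept with NULL
  - product 2 (Phone): category_id=NULL, no match -> kept with NULL
  - product 3 (Notebook): category_id=4 -> matches Furniture
  - product 4 (Stapler): category_id=3 -> matches Apparel
  - product 5 (Charger): category_id=1 -> matches Electronics
All 5 rows appear; 2 have NULL category.

SQL:
SELECT a.name, b.name AS category
FROM products a
LEFT JOIN categories b ON a.category_id = b.id

Result:
name     | category   
---------+------------
Printer  | NULL       
Phone    | NULL       
Notebook | Furniture  
Stapler  | Apparel    
Charger  | Electronics


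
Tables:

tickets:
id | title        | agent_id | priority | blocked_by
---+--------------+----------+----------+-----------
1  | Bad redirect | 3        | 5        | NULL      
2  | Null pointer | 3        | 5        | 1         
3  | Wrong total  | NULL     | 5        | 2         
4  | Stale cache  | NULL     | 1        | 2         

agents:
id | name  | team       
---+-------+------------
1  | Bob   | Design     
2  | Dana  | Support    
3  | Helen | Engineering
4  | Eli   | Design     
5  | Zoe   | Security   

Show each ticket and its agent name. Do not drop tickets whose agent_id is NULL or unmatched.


LEFT JOIN keeps every row from tickets (the left table); where agent_id has no match in agents, the agent columns become NULL. Walk through each ticket:
  - ticket 1 (Bad redirect): agent_id=3 -> matches Helen
  - ticket 2 (Null pointer): agent_id=3 -> matches Helen
  - ticket 3 (Wrong total): agent_id=NULL, no match -> kept with NULL
  - ticket 4 (Stale cache): agent_id=NULL, no match -> kept with NULL
All 4 rows appear; 2 have NULL agent.

SQL:
SELECT a.title, b.name AS agent
FROM tickets a
LEFT JOIN agents b ON a.agent_id = b.id

Result:
title        | agent
-------------+------
Bad redirect | Helen
Null pointer | Helen
Wrong total  | NULL 
Stale cache  | NULL 


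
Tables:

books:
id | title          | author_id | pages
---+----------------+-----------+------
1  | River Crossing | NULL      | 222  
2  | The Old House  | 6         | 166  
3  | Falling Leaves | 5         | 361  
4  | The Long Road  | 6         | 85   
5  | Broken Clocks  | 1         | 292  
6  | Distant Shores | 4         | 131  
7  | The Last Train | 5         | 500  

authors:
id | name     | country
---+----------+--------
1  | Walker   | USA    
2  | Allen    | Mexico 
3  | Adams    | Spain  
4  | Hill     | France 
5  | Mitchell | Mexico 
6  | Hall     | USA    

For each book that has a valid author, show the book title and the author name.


INNER JOIN keeps only books rows whose author_id matches an id in authors. Walk through each book:
  - book 1 (River Crossing): author_id=NULL, no match -> dropped
  - book 2 (The Old House): author_id=6 -> matches Hall
  - book 3 (Falling Leaves): author_id=5 -> matches Mitchell
  - book 4 (The Long Road): author_id=6 -> matches Hall
  - book 5 (Broken Clocks): author_id=1 -> matches Walker
  - book 6 (Distant Shores): author_id=4 -> matches Hill
  - book 7 (The Last Train): author_id=5 -> matches Mitchell
So 1 of 7 rows is dropped.

SQL:
SELECT a.title, b.name AS author
FROM books a
INNER JOIN authors b ON a.author_id = b.id

Result:
title          | author  
---------------+---------
The Old House  | Hall    
Falling Leaves | Mitchell
The Long Road  | Hall    
Broken Clocks  | Walker  
Distant Shores | Hill    
The Last Train | Mitchell


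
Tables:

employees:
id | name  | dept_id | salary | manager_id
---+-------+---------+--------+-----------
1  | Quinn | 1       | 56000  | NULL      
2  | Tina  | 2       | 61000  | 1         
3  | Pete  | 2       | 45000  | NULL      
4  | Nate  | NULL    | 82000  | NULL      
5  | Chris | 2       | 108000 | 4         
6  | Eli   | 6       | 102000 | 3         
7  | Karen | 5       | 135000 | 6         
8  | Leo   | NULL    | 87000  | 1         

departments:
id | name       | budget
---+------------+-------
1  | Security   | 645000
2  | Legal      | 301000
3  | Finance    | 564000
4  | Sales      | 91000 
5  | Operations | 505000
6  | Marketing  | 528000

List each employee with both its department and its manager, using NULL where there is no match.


Two LEFT JOINs from the same base table employees: one to departments via dept_id, one to employees itself via manager_id. Both are LEFT so every employee is preserved.
Match against departments:
  - employee 1 (Quinn): dept_id=1 -> matches Security
  - employee 2 (Tina): dept_id=2 -> matches Legal
  - employee 3 (Pete): dept_id=2 -> matches Legal
  - employee 4 (Nate): dept_id=NULL, no match -> kept with NULL
  - employee 5 (Chris): dept_id=2 -> matches Legal
  - employee 6 (Eli): dept_id=6 -> matches Marketing
  - employee 7 (Karen): dept_id=5 -> matches Operations
  - employee 8 (Leo): dept_id=NULL, no match -> kept with NULL
Match against employees (self):
  - employee 1 (Quinn): manager_id=NULL -> NULL
  - employee 2 (Tina): manager_id=1 -> Quinn
  - employee 3 (Pete): manager_id=NULL -> NULL
  - employee 4 (Nate): manager_id=NULL -> NULL
  - employee 5 (Chris): manager_id=4 -> Nate
  - employee 6 (Eli): manager_id=3 -> Pete
  - employee 7 (Karen): manager_id=6 -> Eli
  - employee 8 (Leo): manager_id=1 -> Quinn

SQL:
SELECT a.name, b.name AS department, c.name AS manager
FROM employees a
LEFT JOIN departments b ON a.dept_id = b.id
LEFT JOIN employees c ON a.manager_id = c.id

Result:
name  | department | manager
------+------------+--------
Quinn | Security   | NULL   
Tina  | Legal      | Quinn  
Pete  | Legal      | NULL   
Nate  | NULL       | NULL   
Chris | Legal      | Nate   
Eli   | Marketing  | Pete   
Karen | Operations | Eli    
Leo   | NULL       | Quinn  
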